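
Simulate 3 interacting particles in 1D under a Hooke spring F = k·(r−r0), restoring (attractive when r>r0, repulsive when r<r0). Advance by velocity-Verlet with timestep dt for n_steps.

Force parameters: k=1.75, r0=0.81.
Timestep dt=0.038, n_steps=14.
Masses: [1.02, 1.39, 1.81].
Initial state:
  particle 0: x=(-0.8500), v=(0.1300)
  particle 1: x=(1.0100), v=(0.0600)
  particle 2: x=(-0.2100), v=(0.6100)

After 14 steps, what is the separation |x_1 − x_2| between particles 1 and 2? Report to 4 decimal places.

0.6581

step 0: x0=(-0.8500) x1=(1.0100) x2=(-0.2100)
step 1: x0=(-0.8440) x1=(1.0110) x2=(-0.1864)
step 2: x0=(-0.8357) x1=(1.0093) x2=(-0.1621)
step 3: x0=(-0.8253) x1=(1.0051) x2=(-0.1370)
step 4: x0=(-0.8126) x1=(0.9985) x2=(-0.1114)
step 5: x0=(-0.7977) x1=(0.9895) x2=(-0.0851)
step 6: x0=(-0.7806) x1=(0.9782) x2=(-0.0584)
step 7: x0=(-0.7614) x1=(0.9648) x2=(-0.0312)
step 8: x0=(-0.7401) x1=(0.9494) x2=(-0.0037)
step 9: x0=(-0.7168) x1=(0.9321) x2=(0.0242)
step 10: x0=(-0.6916) x1=(0.9131) x2=(0.0523)
step 11: x0=(-0.6646) x1=(0.8926) x2=(0.0805)
step 12: x0=(-0.6359) x1=(0.8707) x2=(0.1089)
step 13: x0=(-0.6057) x1=(0.8477) x2=(0.1373)
step 14: x0=(-0.5740) x1=(0.8236) x2=(0.1656)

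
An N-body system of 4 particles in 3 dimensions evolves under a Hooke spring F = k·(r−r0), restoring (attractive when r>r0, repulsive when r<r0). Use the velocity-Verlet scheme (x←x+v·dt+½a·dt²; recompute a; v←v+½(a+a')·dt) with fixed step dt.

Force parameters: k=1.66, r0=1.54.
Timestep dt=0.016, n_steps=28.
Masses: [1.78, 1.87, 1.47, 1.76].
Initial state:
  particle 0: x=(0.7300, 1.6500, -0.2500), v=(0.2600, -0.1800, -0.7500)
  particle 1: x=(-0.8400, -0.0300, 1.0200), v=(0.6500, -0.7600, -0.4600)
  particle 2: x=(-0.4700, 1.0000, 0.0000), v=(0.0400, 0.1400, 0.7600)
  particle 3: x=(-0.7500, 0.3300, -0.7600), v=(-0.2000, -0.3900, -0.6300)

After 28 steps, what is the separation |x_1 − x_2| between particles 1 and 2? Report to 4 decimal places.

step 0: x0=(0.7300, 1.6500, -0.2500) x1=(-0.8400, -0.0300, 1.0200) x2=(-0.4700, 1.0000, 0.0000) x3=(-0.7500, 0.3300, -0.7600)
step 1: x0=(0.7341, 1.6470, -0.2620) x1=(-0.8295, -0.0421, 1.0126) x2=(-0.4694, 1.0023, 0.0122) x3=(-0.7532, 0.3238, -0.7701)
step 2: x0=(0.7379, 1.6438, -0.2738) x1=(-0.8189, -0.0540, 1.0049) x2=(-0.4687, 1.0046, 0.0245) x3=(-0.7563, 0.3175, -0.7801)
step 3: x0=(0.7415, 1.6403, -0.2856) x1=(-0.8081, -0.0657, 0.9971) x2=(-0.4681, 1.0071, 0.0369) x3=(-0.7593, 0.3113, -0.7902)
step 4: x0=(0.7449, 1.6366, -0.2973) x1=(-0.7972, -0.0773, 0.9892) x2=(-0.4674, 1.0096, 0.0494) x3=(-0.7623, 0.3050, -0.8002)
step 5: x0=(0.7481, 1.6327, -0.3089) x1=(-0.7862, -0.0887, 0.9810) x2=(-0.4668, 1.0121, 0.0620) x3=(-0.7653, 0.2988, -0.8102)
step 6: x0=(0.7511, 1.6285, -0.3204) x1=(-0.7750, -0.1000, 0.9727) x2=(-0.4661, 1.0148, 0.0746) x3=(-0.7681, 0.2926, -0.8201)
step 7: x0=(0.7538, 1.6241, -0.3318) x1=(-0.7636, -0.1111, 0.9642) x2=(-0.4655, 1.0175, 0.0873) x3=(-0.7709, 0.2863, -0.8300)
step 8: x0=(0.7564, 1.6195, -0.3431) x1=(-0.7521, -0.1220, 0.9555) x2=(-0.4648, 1.0202, 0.1001) x3=(-0.7736, 0.2802, -0.8399)
step 9: x0=(0.7587, 1.6146, -0.3544) x1=(-0.7405, -0.1328, 0.9466) x2=(-0.4642, 1.0230, 0.1130) x3=(-0.7762, 0.2740, -0.8498)
step 10: x0=(0.7607, 1.6094, -0.3655) x1=(-0.7288, -0.1434, 0.9376) x2=(-0.4635, 1.0259, 0.1259) x3=(-0.7788, 0.2679, -0.8595)
step 11: x0=(0.7626, 1.6040, -0.3766) x1=(-0.7169, -0.1538, 0.9284) x2=(-0.4629, 1.0288, 0.1389) x3=(-0.7812, 0.2618, -0.8693)
step 12: x0=(0.7642, 1.5983, -0.3876) x1=(-0.7049, -0.1641, 0.9190) x2=(-0.4622, 1.0318, 0.1519) x3=(-0.7836, 0.2557, -0.8789)
step 13: x0=(0.7656, 1.5924, -0.3984) x1=(-0.6927, -0.1742, 0.9094) x2=(-0.4616, 1.0348, 0.1649) x3=(-0.7858, 0.2497, -0.8885)
step 14: x0=(0.7667, 1.5863, -0.4092) x1=(-0.6804, -0.1841, 0.8996) x2=(-0.4609, 1.0379, 0.1780) x3=(-0.7880, 0.2437, -0.8980)
step 15: x0=(0.7677, 1.5798, -0.4199) x1=(-0.6680, -0.1939, 0.8897) x2=(-0.4603, 1.0410, 0.1911) x3=(-0.7901, 0.2378, -0.9075)
step 16: x0=(0.7684, 1.5731, -0.4305) x1=(-0.6554, -0.2035, 0.8796) x2=(-0.4597, 1.0442, 0.2042) x3=(-0.7921, 0.2319, -0.9169)
step 17: x0=(0.7689, 1.5662, -0.4410) x1=(-0.6428, -0.2129, 0.8693) x2=(-0.4590, 1.0474, 0.2174) x3=(-0.7940, 0.2261, -0.9262)
step 18: x0=(0.7691, 1.5590, -0.4515) x1=(-0.6300, -0.2222, 0.8588) x2=(-0.4584, 1.0506, 0.2306) x3=(-0.7957, 0.2203, -0.9354)
step 19: x0=(0.7691, 1.5516, -0.4618) x1=(-0.6171, -0.2313, 0.8481) x2=(-0.4578, 1.0539, 0.2437) x3=(-0.7974, 0.2146, -0.9445)
step 20: x0=(0.7689, 1.5439, -0.4720) x1=(-0.6040, -0.2403, 0.8373) x2=(-0.4571, 1.0572, 0.2569) x3=(-0.7990, 0.2090, -0.9535)
step 21: x0=(0.7684, 1.5359, -0.4822) x1=(-0.5909, -0.2491, 0.8262) x2=(-0.4565, 1.0605, 0.2701) x3=(-0.8004, 0.2034, -0.9624)
step 22: x0=(0.7678, 1.5277, -0.4922) x1=(-0.5776, -0.2577, 0.8150) x2=(-0.4559, 1.0639, 0.2833) x3=(-0.8018, 0.1979, -0.9712)
step 23: x0=(0.7669, 1.5192, -0.5022) x1=(-0.5642, -0.2662, 0.8037) x2=(-0.4553, 1.0673, 0.2964) x3=(-0.8030, 0.1925, -0.9799)
step 24: x0=(0.7657, 1.5104, -0.5120) x1=(-0.5507, -0.2746, 0.7921) x2=(-0.4546, 1.0707, 0.3096) x3=(-0.8041, 0.1871, -0.9885)
step 25: x0=(0.7644, 1.5014, -0.5218) x1=(-0.5371, -0.2827, 0.7803) x2=(-0.4540, 1.0741, 0.3227) x3=(-0.8051, 0.1818, -0.9970)
step 26: x0=(0.7628, 1.4922, -0.5315) x1=(-0.5234, -0.2907, 0.7684) x2=(-0.4534, 1.0775, 0.3358) x3=(-0.8060, 0.1766, -1.0053)
step 27: x0=(0.7610, 1.4827, -0.5411) x1=(-0.5096, -0.2986, 0.7563) x2=(-0.4528, 1.0810, 0.3488) x3=(-0.8068, 0.1715, -1.0135)
step 28: x0=(0.7590, 1.4729, -0.5505) x1=(-0.4957, -0.3063, 0.7440) x2=(-0.4522, 1.0845, 0.3618) x3=(-0.8074, 0.1665, -1.0216)

1.4430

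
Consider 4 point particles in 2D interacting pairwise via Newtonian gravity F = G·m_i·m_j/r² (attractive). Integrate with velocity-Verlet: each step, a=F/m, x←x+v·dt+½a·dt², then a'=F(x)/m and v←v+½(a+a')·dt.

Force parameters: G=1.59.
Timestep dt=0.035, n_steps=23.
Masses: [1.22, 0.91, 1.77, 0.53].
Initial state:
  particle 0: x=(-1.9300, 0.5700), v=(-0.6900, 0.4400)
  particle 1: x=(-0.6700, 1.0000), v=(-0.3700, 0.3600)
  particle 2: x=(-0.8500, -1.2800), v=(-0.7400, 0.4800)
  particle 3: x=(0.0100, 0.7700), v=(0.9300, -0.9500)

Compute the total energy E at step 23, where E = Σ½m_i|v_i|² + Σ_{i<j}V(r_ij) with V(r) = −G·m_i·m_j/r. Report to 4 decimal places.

-4.6270

step 0: x0=(-1.9300, 0.5700) x1=(-0.6700, 1.0000) x2=(-0.8500, -1.2800) x3=(0.0100, 0.7700)
step 1: x0=(-1.9534, 0.5853) x1=(-0.6827, 1.0117) x2=(-0.8760, -1.2627) x3=(0.0405, 0.7369)
step 2: x0=(-1.9751, 0.6002) x1=(-0.6950, 1.0218) x2=(-0.9021, -1.2444) x3=(0.0673, 0.7043)
step 3: x0=(-1.9954, 0.6148) x1=(-0.7073, 1.0302) x2=(-0.9284, -1.2252) x3=(0.0908, 0.6719)
step 4: x0=(-2.0140, 0.6290) x1=(-0.7196, 1.0369) x2=(-0.9547, -1.2049) x3=(0.1113, 0.6398)
step 5: x0=(-2.0312, 0.6429) x1=(-0.7322, 1.0421) x2=(-0.9812, -1.1837) x3=(0.1291, 0.6079)
step 6: x0=(-2.0468, 0.6564) x1=(-0.7450, 1.0457) x2=(-1.0078, -1.1614) x3=(0.1442, 0.5763)
step 7: x0=(-2.0609, 0.6694) x1=(-0.7583, 1.0478) x2=(-1.0345, -1.1381) x3=(0.1568, 0.5448)
step 8: x0=(-2.0735, 0.6820) x1=(-0.7720, 1.0484) x2=(-1.0613, -1.1138) x3=(0.1670, 0.5135)
step 9: x0=(-2.0846, 0.6942) x1=(-0.7864, 1.0474) x2=(-1.0882, -1.0884) x3=(0.1750, 0.4823)
step 10: x0=(-2.0940, 0.7059) x1=(-0.8014, 1.0450) x2=(-1.1151, -1.0619) x3=(0.1807, 0.4512)
step 11: x0=(-2.1020, 0.7170) x1=(-0.8171, 1.0410) x2=(-1.1421, -1.0344) x3=(0.1843, 0.4202)
step 12: x0=(-2.1083, 0.7277) x1=(-0.8336, 1.0356) x2=(-1.1691, -1.0057) x3=(0.1858, 0.3892)
step 13: x0=(-2.1130, 0.7377) x1=(-0.8510, 1.0287) x2=(-1.1961, -0.9759) x3=(0.1851, 0.3584)
step 14: x0=(-2.1161, 0.7472) x1=(-0.8694, 1.0202) x2=(-1.2232, -0.9449) x3=(0.1824, 0.3275)
step 15: x0=(-2.1175, 0.7560) x1=(-0.8888, 1.0103) x2=(-1.2503, -0.9128) x3=(0.1776, 0.2968)
step 16: x0=(-2.1172, 0.7642) x1=(-0.9093, 0.9988) x2=(-1.2774, -0.8793) x3=(0.1707, 0.2660)
step 17: x0=(-2.1150, 0.7716) x1=(-0.9310, 0.9857) x2=(-1.3045, -0.8446) x3=(0.1617, 0.2354)
step 18: x0=(-2.1110, 0.7783) x1=(-0.9541, 0.9710) x2=(-1.3315, -0.8086) x3=(0.1507, 0.2048)
step 19: x0=(-2.1051, 0.7842) x1=(-0.9786, 0.9548) x2=(-1.3585, -0.7712) x3=(0.1375, 0.1742)
step 20: x0=(-2.0971, 0.7891) x1=(-1.0047, 0.9368) x2=(-1.3855, -0.7323) x3=(0.1222, 0.1437)
step 21: x0=(-2.0870, 0.7931) x1=(-1.0326, 0.9171) x2=(-1.4124, -0.6919) x3=(0.1048, 0.1133)
step 22: x0=(-2.0746, 0.7960) x1=(-1.0624, 0.8957) x2=(-1.4391, -0.6499) x3=(0.0851, 0.0830)
step 23: x0=(-2.0597, 0.7978) x1=(-1.0944, 0.8724) x2=(-1.4658, -0.6061) x3=(0.0631, 0.0529)
step 0 velocities: v0=(-0.6900, 0.4400) v1=(-0.3700, 0.3600) v2=(-0.7400, 0.4800) v3=(0.9300, -0.9500)
step 0: KE=1.6867, PE=-6.3148, E=-4.6282
step 23 velocities: v0=(0.4625, 0.0324) v1=(-0.9493, -0.6936) v2=(-0.7606, 1.2752) v3=(-0.6595, -0.8586)
step 23: KE=3.0219, PE=-7.6490, E=-4.6270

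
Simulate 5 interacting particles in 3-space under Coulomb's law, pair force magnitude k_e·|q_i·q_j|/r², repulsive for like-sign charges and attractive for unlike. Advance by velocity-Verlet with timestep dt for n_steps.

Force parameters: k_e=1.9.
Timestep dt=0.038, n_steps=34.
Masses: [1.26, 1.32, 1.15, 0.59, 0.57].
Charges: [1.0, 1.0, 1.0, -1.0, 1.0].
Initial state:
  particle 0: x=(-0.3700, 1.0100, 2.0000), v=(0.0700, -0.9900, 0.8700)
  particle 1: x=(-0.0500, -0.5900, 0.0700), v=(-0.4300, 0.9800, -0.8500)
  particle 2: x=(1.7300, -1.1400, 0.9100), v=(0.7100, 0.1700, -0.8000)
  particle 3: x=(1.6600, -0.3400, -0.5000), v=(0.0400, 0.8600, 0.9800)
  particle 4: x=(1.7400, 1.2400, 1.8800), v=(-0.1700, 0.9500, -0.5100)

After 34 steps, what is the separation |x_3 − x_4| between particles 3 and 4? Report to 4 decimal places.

2.7269

step 0: x0=(-0.3700, 1.0100, 2.0000) x1=(-0.0500, -0.5900, 0.0700) x2=(1.7300, -1.1400, 0.9100) x3=(1.6600, -0.3400, -0.5000) x4=(1.7400, 1.2400, 1.8800)
step 1: x0=(-0.3676, 0.9725, 2.0332) x1=(-0.0663, -0.5528, 0.0373) x2=(1.7573, -1.1336, 0.8792) x3=(1.6608, -0.3076, -0.4614) x4=(1.7342, 1.2765, 1.8606)
step 2: x0=(-0.3658, 0.9352, 2.0666) x1=(-0.0825, -0.5157, 0.0039) x2=(1.7851, -1.1274, 0.8476) x3=(1.6601, -0.2759, -0.4201) x4=(1.7297, 1.3137, 1.8412)
step 3: x0=(-0.3645, 0.8981, 2.1003) x1=(-0.0986, -0.4787, -0.0303) x2=(1.8135, -1.1212, 0.8152) x3=(1.6581, -0.2451, -0.3760) x4=(1.7265, 1.3517, 1.8217)
step 4: x0=(-0.3637, 0.8611, 2.1343) x1=(-0.1145, -0.4418, -0.0651) x2=(1.8424, -1.1150, 0.7818) x3=(1.6546, -0.2151, -0.3291) x4=(1.7245, 1.3904, 1.8021)
step 5: x0=(-0.3634, 0.8243, 2.1686) x1=(-0.1302, -0.4050, -0.1005) x2=(1.8717, -1.1086, 0.7476) x3=(1.6498, -0.1862, -0.2795) x4=(1.7237, 1.4298, 1.7823)
step 6: x0=(-0.3636, 0.7875, 2.2032) x1=(-0.1457, -0.3682, -0.1366) x2=(1.9014, -1.1021, 0.7124) x3=(1.6437, -0.1584, -0.2271) x4=(1.7241, 1.4699, 1.7623)
step 7: x0=(-0.3642, 0.7508, 2.2380) x1=(-0.1611, -0.3315, -0.1732) x2=(1.9314, -1.0951, 0.6762) x3=(1.6365, -0.1321, -0.1721) x4=(1.7255, 1.5107, 1.7420)
step 8: x0=(-0.3653, 0.7142, 2.2733) x1=(-0.1762, -0.2948, -0.2103) x2=(1.9616, -1.0877, 0.6391) x3=(1.6282, -0.1072, -0.1145) x4=(1.7280, 1.5521, 1.7215)
step 9: x0=(-0.3667, 0.6775, 2.3088) x1=(-0.1911, -0.2581, -0.2479) x2=(1.9920, -1.0796, 0.6011) x3=(1.6189, -0.0841, -0.0543) x4=(1.7315, 1.5941, 1.7006)
step 10: x0=(-0.3685, 0.6409, 2.3446) x1=(-0.2057, -0.2215, -0.2859) x2=(2.0224, -1.0709, 0.5622) x3=(1.6090, -0.0628, 0.0081) x4=(1.7359, 1.6366, 1.6794)
step 11: x0=(-0.3706, 0.6042, 2.3807) x1=(-0.2201, -0.1849, -0.3243) x2=(2.0528, -1.0613, 0.5225) x3=(1.5985, -0.0435, 0.0727) x4=(1.7412, 1.6796, 1.6579)
step 12: x0=(-0.3730, 0.5675, 2.4172) x1=(-0.2344, -0.1484, -0.3631) x2=(2.0831, -1.0508, 0.4821) x3=(1.5876, -0.0263, 0.1391) x4=(1.7472, 1.7231, 1.6360)
step 13: x0=(-0.3757, 0.5308, 2.4539) x1=(-0.2484, -0.1118, -0.4021) x2=(2.1131, -1.0392, 0.4410) x3=(1.5767, -0.0113, 0.2071) x4=(1.7541, 1.7669, 1.6137)
step 14: x0=(-0.3786, 0.4940, 2.4908) x1=(-0.2622, -0.0753, -0.4414) x2=(2.1427, -1.0267, 0.3996) x3=(1.5658, 0.0016, 0.2762) x4=(1.7616, 1.8111, 1.5911)
step 15: x0=(-0.3818, 0.4571, 2.5281) x1=(-0.2759, -0.0388, -0.4809) x2=(2.1720, -1.0130, 0.3579) x3=(1.5551, 0.0123, 0.3462) x4=(1.7698, 1.8555, 1.5681)
step 16: x0=(-0.3851, 0.4201, 2.5656) x1=(-0.2895, -0.0023, -0.5206) x2=(2.2009, -0.9983, 0.3160) x3=(1.5448, 0.0212, 0.4166) x4=(1.7785, 1.9001, 1.5448)
step 17: x0=(-0.3886, 0.3830, 2.6033) x1=(-0.3029, 0.0341, -0.5605) x2=(2.2293, -0.9827, 0.2742) x3=(1.5349, 0.0282, 0.4872) x4=(1.7878, 1.9448, 1.5212)
step 18: x0=(-0.3922, 0.3459, 2.6412) x1=(-0.3163, 0.0706, -0.6005) x2=(2.2573, -0.9662, 0.2326) x3=(1.5256, 0.0338, 0.5577) x4=(1.7976, 1.9895, 1.4973)
step 19: x0=(-0.3959, 0.3086, 2.6793) x1=(-0.3296, 0.1070, -0.6406) x2=(2.2848, -0.9489, 0.1912) x3=(1.5168, 0.0381, 0.6277) x4=(1.8078, 2.0343, 1.4732)
step 20: x0=(-0.3997, 0.2713, 2.7176) x1=(-0.3429, 0.1433, -0.6809) x2=(2.3120, -0.9310, 0.1501) x3=(1.5084, 0.0414, 0.6971) x4=(1.8184, 2.0791, 1.4489)
step 21: x0=(-0.4036, 0.2338, 2.7561) x1=(-0.3561, 0.1797, -0.7213) x2=(2.3388, -0.9125, 0.1094) x3=(1.5006, 0.0439, 0.7658) x4=(1.8294, 2.1239, 1.4244)
step 22: x0=(-0.4075, 0.1963, 2.7947) x1=(-0.3694, 0.2160, -0.7617) x2=(2.3652, -0.8936, 0.0692) x3=(1.4931, 0.0459, 0.8337) x4=(1.8407, 2.1685, 1.3998)
step 23: x0=(-0.4115, 0.1586, 2.8335) x1=(-0.3827, 0.2523, -0.8023) x2=(2.3914, -0.8743, 0.0294) x3=(1.4861, 0.0476, 0.9007) x4=(1.8523, 2.2131, 1.3752)
step 24: x0=(-0.4155, 0.1209, 2.8724) x1=(-0.3961, 0.2886, -0.8430) x2=(2.4174, -0.8548, -0.0100) x3=(1.4793, 0.0491, 0.9668) x4=(1.8642, 2.2576, 1.3505)
step 25: x0=(-0.4194, 0.0830, 2.9114) x1=(-0.4095, 0.3248, -0.8837) x2=(2.4432, -0.8350, -0.0490) x3=(1.4727, 0.0506, 1.0319) x4=(1.8763, 2.3019, 1.3259)
step 26: x0=(-0.4234, 0.0451, 2.9505) x1=(-0.4230, 0.3611, -0.9245) x2=(2.4689, -0.8151, -0.0875) x3=(1.4663, 0.0522, 1.0962) x4=(1.8887, 2.3462, 1.3014)
step 27: x0=(-0.4273, 0.0070, 2.9896) x1=(-0.4365, 0.3973, -0.9654) x2=(2.4945, -0.7951, -0.1256) x3=(1.4600, 0.0539, 1.1596) x4=(1.9013, 2.3904, 1.2769)
step 28: x0=(-0.4311, -0.0311, 3.0289) x1=(-0.4502, 0.4335, -1.0064) x2=(2.5200, -0.7751, -0.1634) x3=(1.4537, 0.0559, 1.2221) x4=(1.9140, 2.4344, 1.2527)
step 29: x0=(-0.4349, -0.0693, 3.0682) x1=(-0.4640, 0.4696, -1.0475) x2=(2.5454, -0.7551, -0.2008) x3=(1.4474, 0.0582, 1.2838) x4=(1.9270, 2.4784, 1.2286)
step 30: x0=(-0.4386, -0.1076, 3.1075) x1=(-0.4779, 0.5058, -1.0886) x2=(2.5708, -0.7351, -0.2379) x3=(1.4411, 0.0608, 1.3448) x4=(1.9401, 2.5223, 1.2047)
step 31: x0=(-0.4422, -0.1459, 3.1469) x1=(-0.4918, 0.5419, -1.1298) x2=(2.5963, -0.7152, -0.2747) x3=(1.4347, 0.0638, 1.4050) x4=(1.9534, 2.5662, 1.1811)
step 32: x0=(-0.4457, -0.1843, 3.1864) x1=(-0.5060, 0.5780, -1.1711) x2=(2.6217, -0.6953, -0.3113) x3=(1.4282, 0.0671, 1.4646) x4=(1.9668, 2.6100, 1.1577)
step 33: x0=(-0.4491, -0.2228, 3.2258) x1=(-0.5202, 0.6141, -1.2124) x2=(2.6472, -0.6755, -0.3475) x3=(1.4215, 0.0708, 1.5235) x4=(1.9804, 2.6538, 1.1346)
step 34: x0=(-0.4524, -0.2613, 3.2653) x1=(-0.5346, 0.6501, -1.2539) x2=(2.6728, -0.6559, -0.3836) x3=(1.4147, 0.0748, 1.5818) x4=(1.9941, 2.6976, 1.1117)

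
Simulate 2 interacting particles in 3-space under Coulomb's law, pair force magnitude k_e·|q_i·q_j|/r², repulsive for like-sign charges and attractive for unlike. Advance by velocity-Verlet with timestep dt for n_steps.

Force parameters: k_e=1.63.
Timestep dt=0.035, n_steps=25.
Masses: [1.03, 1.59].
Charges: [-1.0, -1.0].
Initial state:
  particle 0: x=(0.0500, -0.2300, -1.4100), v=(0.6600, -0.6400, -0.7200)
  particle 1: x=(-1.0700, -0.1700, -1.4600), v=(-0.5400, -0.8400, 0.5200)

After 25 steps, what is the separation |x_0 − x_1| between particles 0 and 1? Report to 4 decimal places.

step 0: x0=(0.0500, -0.2300, -1.4100) x1=(-1.0700, -0.1700, -1.4600)
step 1: x0=(0.0739, -0.2524, -1.4352) x1=(-1.0894, -0.1994, -1.4418)
step 2: x0=(0.0992, -0.2749, -1.4603) x1=(-1.1097, -0.2287, -1.4236)
step 3: x0=(0.1258, -0.2975, -1.4855) x1=(-1.1309, -0.2580, -1.4055)
step 4: x0=(0.1536, -0.3201, -1.5108) x1=(-1.1529, -0.2873, -1.3872)
step 5: x0=(0.1826, -0.3427, -1.5362) x1=(-1.1756, -0.3165, -1.3689)
step 6: x0=(0.2126, -0.3654, -1.5617) x1=(-1.1989, -0.3458, -1.3505)
step 7: x0=(0.2435, -0.3880, -1.5873) x1=(-1.2229, -0.3750, -1.3320)
step 8: x0=(0.2753, -0.4107, -1.6131) x1=(-1.2474, -0.4042, -1.3134)
step 9: x0=(0.3078, -0.4334, -1.6391) x1=(-1.2724, -0.4335, -1.2947)
step 10: x0=(0.3411, -0.4560, -1.6652) x1=(-1.2980, -0.4627, -1.2759)
step 11: x0=(0.3751, -0.4787, -1.6915) x1=(-1.3239, -0.4919, -1.2570)
step 12: x0=(0.4097, -0.5013, -1.7179) x1=(-1.3502, -0.5212, -1.2380)
step 13: x0=(0.4448, -0.5240, -1.7445) x1=(-1.3769, -0.5504, -1.2189)
step 14: x0=(0.4805, -0.5466, -1.7712) x1=(-1.4040, -0.5796, -1.1998)
step 15: x0=(0.5166, -0.5693, -1.7981) x1=(-1.4313, -0.6089, -1.1805)
step 16: x0=(0.5532, -0.5919, -1.8251) x1=(-1.4589, -0.6381, -1.1611)
step 17: x0=(0.5902, -0.6145, -1.8522) x1=(-1.4868, -0.6674, -1.1416)
step 18: x0=(0.6275, -0.6371, -1.8795) x1=(-1.5150, -0.6967, -1.1221)
step 19: x0=(0.6652, -0.6597, -1.9069) x1=(-1.5433, -0.7259, -1.1025)
step 20: x0=(0.7033, -0.6823, -1.9344) x1=(-1.5719, -0.7552, -1.0828)
step 21: x0=(0.7416, -0.7049, -1.9621) x1=(-1.6007, -0.7845, -1.0630)
step 22: x0=(0.7803, -0.7275, -1.9898) x1=(-1.6297, -0.8138, -1.0431)
step 23: x0=(0.8192, -0.7500, -2.0177) x1=(-1.6588, -0.8431, -1.0232)
step 24: x0=(0.8584, -0.7726, -2.0456) x1=(-1.6881, -0.8724, -1.0032)
step 25: x0=(0.8977, -0.7951, -2.0737) x1=(-1.7176, -0.9017, -0.9832)

2.8356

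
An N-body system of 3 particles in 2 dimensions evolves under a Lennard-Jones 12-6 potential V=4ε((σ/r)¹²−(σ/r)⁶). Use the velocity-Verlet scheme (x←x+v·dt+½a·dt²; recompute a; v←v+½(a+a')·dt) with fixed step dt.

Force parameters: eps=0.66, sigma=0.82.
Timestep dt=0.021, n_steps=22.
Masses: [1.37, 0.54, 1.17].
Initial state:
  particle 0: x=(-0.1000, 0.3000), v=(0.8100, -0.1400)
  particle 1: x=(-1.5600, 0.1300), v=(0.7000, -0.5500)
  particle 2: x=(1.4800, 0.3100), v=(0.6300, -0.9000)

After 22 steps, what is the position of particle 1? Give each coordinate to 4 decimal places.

step 0: x0=(-0.1000, 0.3000) x1=(-1.5600, 0.1300) x2=(1.4800, 0.3100)
step 1: x0=(-0.0830, 0.2971) x1=(-1.5452, 0.1185) x2=(1.4932, 0.2911)
step 2: x0=(-0.0661, 0.2941) x1=(-1.5301, 0.1070) x2=(1.5063, 0.2722)
step 3: x0=(-0.0491, 0.2911) x1=(-1.5148, 0.0955) x2=(1.5194, 0.2533)
step 4: x0=(-0.0322, 0.2881) x1=(-1.4992, 0.0840) x2=(1.5323, 0.2344)
step 5: x0=(-0.0154, 0.2851) x1=(-1.4835, 0.0726) x2=(1.5452, 0.2155)
step 6: x0=(0.0015, 0.2821) x1=(-1.4674, 0.0613) x2=(1.5580, 0.1966)
step 7: x0=(0.0183, 0.2791) x1=(-1.4512, 0.0499) x2=(1.5708, 0.1777)
step 8: x0=(0.0351, 0.2760) x1=(-1.4347, 0.0386) x2=(1.5835, 0.1588)
step 9: x0=(0.0519, 0.2730) x1=(-1.4180, 0.0273) x2=(1.5960, 0.1400)
step 10: x0=(0.0686, 0.2699) x1=(-1.4010, 0.0161) x2=(1.6085, 0.1211)
step 11: x0=(0.0853, 0.2668) x1=(-1.3839, 0.0049) x2=(1.6209, 0.1022)
step 12: x0=(0.1021, 0.2636) x1=(-1.3665, -0.0062) x2=(1.6333, 0.0834)
step 13: x0=(0.1188, 0.2605) x1=(-1.3489, -0.0174) x2=(1.6455, 0.0645)
step 14: x0=(0.1354, 0.2573) x1=(-1.3311, -0.0284) x2=(1.6577, 0.0457)
step 15: x0=(0.1521, 0.2541) x1=(-1.3130, -0.0395) x2=(1.6698, 0.0269)
step 16: x0=(0.1688, 0.2508) x1=(-1.2947, -0.0504) x2=(1.6818, 0.0081)
step 17: x0=(0.1854, 0.2476) x1=(-1.2762, -0.0614) x2=(1.6937, -0.0107)
step 18: x0=(0.2021, 0.2443) x1=(-1.2575, -0.0723) x2=(1.7055, -0.0295)
step 19: x0=(0.2187, 0.2409) x1=(-1.2386, -0.0831) x2=(1.7172, -0.0482)
step 20: x0=(0.2353, 0.2376) x1=(-1.2194, -0.0939) x2=(1.7289, -0.0670)
step 21: x0=(0.2519, 0.2341) x1=(-1.2001, -0.1047) x2=(1.7404, -0.0857)
step 22: x0=(0.2685, 0.2307) x1=(-1.1805, -0.1154) x2=(1.7519, -0.1044)

(-1.1805, -0.1154)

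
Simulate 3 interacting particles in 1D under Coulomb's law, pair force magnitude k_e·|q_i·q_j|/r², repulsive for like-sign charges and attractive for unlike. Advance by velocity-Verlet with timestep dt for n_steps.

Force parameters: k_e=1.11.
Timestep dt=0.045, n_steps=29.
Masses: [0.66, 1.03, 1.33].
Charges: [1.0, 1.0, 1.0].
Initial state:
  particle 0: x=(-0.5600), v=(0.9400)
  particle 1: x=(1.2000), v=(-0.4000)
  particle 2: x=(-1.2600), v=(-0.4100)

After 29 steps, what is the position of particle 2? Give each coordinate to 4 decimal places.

(-2.3856)

step 0: x0=(-0.5600) x1=(1.2000) x2=(-1.2600)
step 1: x0=(-0.5148) x1=(1.1825) x2=(-1.2803)
step 2: x0=(-0.4649) x1=(1.1662) x2=(-1.3038)
step 3: x0=(-0.4115) x1=(1.1510) x2=(-1.3299)
step 4: x0=(-0.3554) x1=(1.1371) x2=(-1.3584)
step 5: x0=(-0.2975) x1=(1.1245) x2=(-1.3888)
step 6: x0=(-0.2384) x1=(1.1133) x2=(-1.4208)
step 7: x0=(-0.1788) x1=(1.1037) x2=(-1.4544)
step 8: x0=(-0.1191) x1=(1.0957) x2=(-1.4892)
step 9: x0=(-0.0599) x1=(1.0895) x2=(-1.5252)
step 10: x0=(-0.0017) x1=(1.0853) x2=(-1.5622)
step 11: x0=(0.0550) x1=(1.0833) x2=(-1.6002)
step 12: x0=(0.1097) x1=(1.0836) x2=(-1.6390)
step 13: x0=(0.1620) x1=(1.0866) x2=(-1.6786)
step 14: x0=(0.2113) x1=(1.0923) x2=(-1.7189)
step 15: x0=(0.2571) x1=(1.1012) x2=(-1.7599)
step 16: x0=(0.2990) x1=(1.1133) x2=(-1.8015)
step 17: x0=(0.3365) x1=(1.1291) x2=(-1.8437)
step 18: x0=(0.3693) x1=(1.1485) x2=(-1.8864)
step 19: x0=(0.3971) x1=(1.1718) x2=(-1.9297)
step 20: x0=(0.4199) x1=(1.1989) x2=(-1.9734)
step 21: x0=(0.4377) x1=(1.2299) x2=(-2.0176)
step 22: x0=(0.4507) x1=(1.2645) x2=(-2.0623)
step 23: x0=(0.4590) x1=(1.3026) x2=(-2.1073)
step 24: x0=(0.4630) x1=(1.3440) x2=(-2.1528)
step 25: x0=(0.4632) x1=(1.3884) x2=(-2.1986)
step 26: x0=(0.4599) x1=(1.4355) x2=(-2.2449)
step 27: x0=(0.4535) x1=(1.4850) x2=(-2.2914)
step 28: x0=(0.4443) x1=(1.5368) x2=(-2.3383)
step 29: x0=(0.4327) x1=(1.5905) x2=(-2.3856)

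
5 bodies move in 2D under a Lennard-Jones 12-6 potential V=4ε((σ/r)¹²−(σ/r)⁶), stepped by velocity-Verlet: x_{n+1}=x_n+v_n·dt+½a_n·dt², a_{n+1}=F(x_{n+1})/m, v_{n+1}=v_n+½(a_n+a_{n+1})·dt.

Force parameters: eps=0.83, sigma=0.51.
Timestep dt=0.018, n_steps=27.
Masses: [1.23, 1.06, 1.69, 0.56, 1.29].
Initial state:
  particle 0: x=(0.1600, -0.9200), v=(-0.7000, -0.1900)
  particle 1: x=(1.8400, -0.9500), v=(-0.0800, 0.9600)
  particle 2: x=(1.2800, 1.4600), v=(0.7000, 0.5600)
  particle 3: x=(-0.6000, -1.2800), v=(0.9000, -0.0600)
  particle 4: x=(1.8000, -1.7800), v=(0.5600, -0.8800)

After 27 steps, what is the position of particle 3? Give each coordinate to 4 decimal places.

step 0: x0=(0.1600, -0.9200) x1=(1.8400, -0.9500) x2=(1.2800, 1.4600) x3=(-0.6000, -1.2800) x4=(1.8000, -1.7800)
step 1: x0=(0.1473, -0.9235) x1=(1.8386, -0.9329) x2=(1.2926, 1.4701) x3=(-0.5835, -1.2809) x4=(1.8101, -1.7957)
step 2: x0=(0.1342, -0.9271) x1=(1.8371, -0.9161) x2=(1.3052, 1.4802) x3=(-0.5664, -1.2816) x4=(1.8202, -1.8112)
step 3: x0=(0.1208, -0.9309) x1=(1.8356, -0.8994) x2=(1.3178, 1.4902) x3=(-0.5484, -1.2818) x4=(1.8303, -1.8265)
step 4: x0=(0.1070, -0.9350) x1=(1.8341, -0.8830) x2=(1.3304, 1.5003) x3=(-0.5293, -1.2814) x4=(1.8404, -1.8416)
step 5: x0=(0.0925, -0.9394) x1=(1.8327, -0.8667) x2=(1.3430, 1.5104) x3=(-0.5090, -1.2804) x4=(1.8505, -1.8566)
step 6: x0=(0.0773, -0.9442) x1=(1.8312, -0.8505) x2=(1.3556, 1.5205) x3=(-0.4871, -1.2784) x4=(1.8606, -1.8716)
step 7: x0=(0.0613, -0.9495) x1=(1.8297, -0.8344) x2=(1.3682, 1.5306) x3=(-0.4634, -1.2754) x4=(1.8706, -1.8865)
step 8: x0=(0.0444, -0.9553) x1=(1.8282, -0.8184) x2=(1.3808, 1.5406) x3=(-0.4377, -1.2712) x4=(1.8807, -1.9013)
step 9: x0=(0.0274, -0.9612) x1=(1.8268, -0.8024) x2=(1.3934, 1.5507) x3=(-0.4118, -1.2668) x4=(1.8908, -1.9160)
step 10: x0=(0.0135, -0.9651) x1=(1.8253, -0.7865) x2=(1.4060, 1.5608) x3=(-0.3925, -1.2670) x4=(1.9009, -1.9308)
step 11: x0=(0.0091, -0.9617) x1=(1.8238, -0.7706) x2=(1.4186, 1.5709) x3=(-0.3943, -1.2828) x4=(1.9110, -1.9454)
step 12: x0=(0.0112, -0.9532) x1=(1.8224, -0.7547) x2=(1.4312, 1.5809) x3=(-0.4104, -1.3101) x4=(1.9210, -1.9601)
step 13: x0=(0.0144, -0.9438) x1=(1.8209, -0.7389) x2=(1.4438, 1.5910) x3=(-0.4288, -1.3394) x4=(1.9311, -1.9747)
step 14: x0=(0.0171, -0.9349) x1=(1.8194, -0.7231) x2=(1.4564, 1.6011) x3=(-0.4461, -1.3677) x4=(1.9412, -1.9894)
step 15: x0=(0.0191, -0.9266) x1=(1.8179, -0.7073) x2=(1.4690, 1.6112) x3=(-0.4618, -1.3944) x4=(1.9512, -2.0040)
step 16: x0=(0.0203, -0.9190) x1=(1.8165, -0.6916) x2=(1.4816, 1.6213) x3=(-0.4760, -1.4197) x4=(1.9613, -2.0186)
step 17: x0=(0.0211, -0.9120) x1=(1.8150, -0.6758) x2=(1.4942, 1.6313) x3=(-0.4890, -1.4438) x4=(1.9714, -2.0331)
step 18: x0=(0.0214, -0.9054) x1=(1.8135, -0.6601) x2=(1.5068, 1.6414) x3=(-0.5011, -1.4669) x4=(1.9814, -2.0477)
step 19: x0=(0.0214, -0.8991) x1=(1.8121, -0.6443) x2=(1.5194, 1.6515) x3=(-0.5124, -1.4892) x4=(1.9915, -2.0623)
step 20: x0=(0.0211, -0.8931) x1=(1.8106, -0.6286) x2=(1.5320, 1.6616) x3=(-0.5232, -1.5110) x4=(2.0016, -2.0768)
step 21: x0=(0.0206, -0.8874) x1=(1.8091, -0.6129) x2=(1.5446, 1.6716) x3=(-0.5335, -1.5321) x4=(2.0116, -2.0913)
step 22: x0=(0.0200, -0.8819) x1=(1.8076, -0.5972) x2=(1.5572, 1.6817) x3=(-0.5434, -1.5529) x4=(2.0217, -2.1059)
step 23: x0=(0.0192, -0.8765) x1=(1.8062, -0.5815) x2=(1.5698, 1.6918) x3=(-0.5530, -1.5733) x4=(2.0317, -2.1204)
step 24: x0=(0.0183, -0.8713) x1=(1.8047, -0.5658) x2=(1.5824, 1.7019) x3=(-0.5624, -1.5933) x4=(2.0418, -2.1349)
step 25: x0=(0.0173, -0.8661) x1=(1.8032, -0.5501) x2=(1.5950, 1.7119) x3=(-0.5716, -1.6132) x4=(2.0518, -2.1495)
step 26: x0=(0.0163, -0.8611) x1=(1.8017, -0.5344) x2=(1.6076, 1.7220) x3=(-0.5806, -1.6328) x4=(2.0619, -2.1640)
step 27: x0=(0.0151, -0.8562) x1=(1.8002, -0.5188) x2=(1.6202, 1.7321) x3=(-0.5895, -1.6522) x4=(2.0719, -2.1785)

(-0.5895, -1.6522)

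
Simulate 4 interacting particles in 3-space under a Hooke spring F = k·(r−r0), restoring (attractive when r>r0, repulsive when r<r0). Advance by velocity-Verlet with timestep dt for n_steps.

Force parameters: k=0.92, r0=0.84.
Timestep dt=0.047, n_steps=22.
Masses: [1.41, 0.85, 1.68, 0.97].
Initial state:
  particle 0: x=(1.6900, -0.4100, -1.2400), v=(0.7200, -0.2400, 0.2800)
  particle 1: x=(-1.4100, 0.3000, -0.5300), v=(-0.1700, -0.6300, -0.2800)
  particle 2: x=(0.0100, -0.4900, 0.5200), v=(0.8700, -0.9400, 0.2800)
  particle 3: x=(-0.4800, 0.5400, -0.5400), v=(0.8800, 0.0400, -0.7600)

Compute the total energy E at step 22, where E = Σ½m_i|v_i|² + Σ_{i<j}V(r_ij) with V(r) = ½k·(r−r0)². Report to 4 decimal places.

step 0: x0=(1.6900, -0.4100, -1.2400) x1=(-1.4100, 0.3000, -0.5300) x2=(0.0100, -0.4900, 0.5200) x3=(-0.4800, 0.5400, -0.5400)
step 1: x0=(1.7204, -0.4205, -1.2253) x1=(-1.4141, 0.2693, -0.5431) x2=(0.0509, -0.5336, 0.5318) x3=(-0.4370, 0.5407, -0.5757)
step 2: x0=(1.7437, -0.4294, -1.2076) x1=(-1.4103, 0.2363, -0.5559) x2=(0.0919, -0.5759, 0.5408) x3=(-0.3909, 0.5389, -0.6111)
step 3: x0=(1.7602, -0.4369, -1.1870) x1=(-1.3982, 0.2012, -0.5684) x2=(0.1328, -0.6169, 0.5470) x3=(-0.3419, 0.5345, -0.6462)
step 4: x0=(1.7697, -0.4429, -1.1636) x1=(-1.3777, 0.1639, -0.5804) x2=(0.1735, -0.6564, 0.5503) x3=(-0.2900, 0.5273, -0.6807)
step 5: x0=(1.7726, -0.4476, -1.1375) x1=(-1.3487, 0.1247, -0.5919) x2=(0.2141, -0.6944, 0.5506) x3=(-0.2355, 0.5173, -0.7143)
step 6: x0=(1.7688, -0.4510, -1.1090) x1=(-1.3111, 0.0835, -0.6029) x2=(0.2545, -0.7308, 0.5480) x3=(-0.1785, 0.5045, -0.7471)
step 7: x0=(1.7587, -0.4533, -1.0780) x1=(-1.2651, 0.0406, -0.6132) x2=(0.2946, -0.7656, 0.5425) x3=(-0.1192, 0.4888, -0.7788)
step 8: x0=(1.7425, -0.4545, -1.0449) x1=(-1.2107, -0.0041, -0.6227) x2=(0.3344, -0.7988, 0.5340) x3=(-0.0578, 0.4701, -0.8092)
step 9: x0=(1.7204, -0.4548, -1.0098) x1=(-1.1480, -0.0502, -0.6315) x2=(0.3739, -0.8302, 0.5226) x3=(0.0054, 0.4484, -0.8382)
step 10: x0=(1.6928, -0.4542, -0.9728) x1=(-1.0774, -0.0978, -0.6394) x2=(0.4129, -0.8600, 0.5083) x3=(0.0703, 0.4238, -0.8656)
step 11: x0=(1.6601, -0.4529, -0.9342) x1=(-0.9991, -0.1466, -0.6465) x2=(0.4516, -0.8881, 0.4913) x3=(0.1366, 0.3964, -0.8914)
step 12: x0=(1.6226, -0.4510, -0.8940) x1=(-0.9134, -0.1964, -0.6527) x2=(0.4899, -0.9145, 0.4716) x3=(0.2041, 0.3661, -0.9155)
step 13: x0=(1.5808, -0.4487, -0.8526) x1=(-0.8209, -0.2472, -0.6580) x2=(0.5278, -0.9393, 0.4493) x3=(0.2726, 0.3331, -0.9377)
step 14: x0=(1.5351, -0.4460, -0.8101) x1=(-0.7220, -0.2988, -0.6624) x2=(0.5652, -0.9624, 0.4244) x3=(0.3418, 0.2974, -0.9580)
step 15: x0=(1.4860, -0.4432, -0.7667) x1=(-0.6172, -0.3509, -0.6658) x2=(0.6023, -0.9839, 0.3973) x3=(0.4116, 0.2593, -0.9764)
step 16: x0=(1.4339, -0.4402, -0.7225) x1=(-0.5070, -0.4035, -0.6682) x2=(0.6389, -1.0039, 0.3678) x3=(0.4817, 0.2187, -0.9928)
step 17: x0=(1.3793, -0.4373, -0.6777) x1=(-0.3922, -0.4564, -0.6698) x2=(0.6752, -1.0225, 0.3364) x3=(0.5519, 0.1760, -1.0073)
step 18: x0=(1.3227, -0.4345, -0.6325) x1=(-0.2733, -0.5095, -0.6705) x2=(0.7111, -1.0396, 0.3030) x3=(0.6221, 0.1313, -1.0200)
step 19: x0=(1.2646, -0.4320, -0.5869) x1=(-0.1509, -0.5626, -0.6704) x2=(0.7467, -1.0556, 0.2678) x3=(0.6921, 0.0847, -1.0308)
step 20: x0=(1.2054, -0.4298, -0.5410) x1=(-0.0258, -0.6156, -0.6695) x2=(0.7820, -1.0703, 0.2311) x3=(0.7618, 0.0365, -1.0401)
step 21: x0=(1.1455, -0.4278, -0.4950) x1=(0.1013, -0.6686, -0.6680) x2=(0.8171, -1.0840, 0.1931) x3=(0.8310, -0.0131, -1.0478)
step 22: x0=(1.0852, -0.4262, -0.4487) x1=(0.2299, -0.7214, -0.6659) x2=(0.8520, -1.0968, 0.1539) x3=(0.8999, -0.0640, -1.0543)
step 0 velocities: v0=(0.7200, -0.2400, 0.2800) v1=(-0.1700, -0.6300, -0.2800) v2=(0.8700, -0.9400, 0.2800) v3=(0.8800, 0.0400, -0.7600)
step 0: KE=2.7760, PE=5.8769, E=8.6529
step 22 velocities: v0=(-1.2837, 0.0323, 0.9864) v1=(2.7444, -1.1217, 0.0474) v2=(0.7411, -0.2642, -0.8452) v3=(1.4620, -1.0954, -0.1251)
step 22: KE=8.3315, PE=0.3163, E=8.6479

8.6479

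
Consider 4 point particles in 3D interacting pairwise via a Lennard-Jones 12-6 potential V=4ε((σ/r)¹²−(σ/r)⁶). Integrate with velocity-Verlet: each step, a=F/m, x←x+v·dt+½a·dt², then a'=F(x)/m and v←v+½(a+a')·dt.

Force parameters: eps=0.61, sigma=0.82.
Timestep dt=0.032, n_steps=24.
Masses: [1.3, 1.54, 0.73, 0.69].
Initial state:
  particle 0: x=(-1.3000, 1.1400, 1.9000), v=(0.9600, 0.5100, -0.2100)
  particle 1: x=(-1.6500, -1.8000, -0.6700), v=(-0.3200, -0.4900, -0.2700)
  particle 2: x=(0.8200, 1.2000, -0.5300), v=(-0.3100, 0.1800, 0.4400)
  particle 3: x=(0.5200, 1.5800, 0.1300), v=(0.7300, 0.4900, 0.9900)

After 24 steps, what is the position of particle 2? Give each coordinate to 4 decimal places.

(0.7369, 1.2020, -0.4275)

step 0: x0=(-1.3000, 1.1400, 1.9000) x1=(-1.6500, -1.8000, -0.6700) x2=(0.8200, 1.2000, -0.5300) x3=(0.5200, 1.5800, 0.1300)
step 1: x0=(-1.2693, 1.1563, 1.8933) x1=(-1.6602, -1.8157, -0.6786) x2=(0.8148, 1.1997, -0.5264) x3=(0.5383, 1.6020, 0.1727)
step 2: x0=(-1.2386, 1.1726, 1.8866) x1=(-1.6705, -1.8314, -0.6873) x2=(0.8132, 1.1943, -0.5318) x3=(0.5529, 1.6296, 0.2251)
step 3: x0=(-1.2078, 1.1890, 1.8798) x1=(-1.6807, -1.8470, -0.6959) x2=(0.8119, 1.1884, -0.5379) x3=(0.5671, 1.6576, 0.2781)
step 4: x0=(-1.1771, 1.2053, 1.8731) x1=(-1.6910, -1.8627, -0.7046) x2=(0.8100, 1.1836, -0.5422) x3=(0.5820, 1.6844, 0.3293)
step 5: x0=(-1.1463, 1.2216, 1.8663) x1=(-1.7012, -1.8784, -0.7132) x2=(0.8075, 1.1800, -0.5444) x3=(0.5974, 1.7100, 0.3782)
step 6: x0=(-1.1156, 1.2379, 1.8596) x1=(-1.7114, -1.8941, -0.7218) x2=(0.8046, 1.1775, -0.5446) x3=(0.6133, 1.7344, 0.4251)
step 7: x0=(-1.0848, 1.2543, 1.8528) x1=(-1.7217, -1.9098, -0.7305) x2=(0.8014, 1.1759, -0.5434) x3=(0.6294, 1.7579, 0.4704)
step 8: x0=(-1.0541, 1.2706, 1.8461) x1=(-1.7319, -1.9254, -0.7391) x2=(0.7980, 1.1750, -0.5408) x3=(0.6458, 1.7806, 0.5143)
step 9: x0=(-1.0233, 1.2869, 1.8393) x1=(-1.7422, -1.9411, -0.7478) x2=(0.7944, 1.1747, -0.5371) x3=(0.6624, 1.8026, 0.5571)
step 10: x0=(-0.9925, 1.3033, 1.8325) x1=(-1.7524, -1.9568, -0.7564) x2=(0.7907, 1.1749, -0.5326) x3=(0.6790, 1.8241, 0.5991)
step 11: x0=(-0.9617, 1.3196, 1.8257) x1=(-1.7626, -1.9725, -0.7650) x2=(0.7870, 1.1756, -0.5274) x3=(0.6957, 1.8451, 0.6402)
step 12: x0=(-0.9309, 1.3360, 1.8189) x1=(-1.7729, -1.9881, -0.7737) x2=(0.7832, 1.1766, -0.5215) x3=(0.7123, 1.8658, 0.6808)
step 13: x0=(-0.9000, 1.3523, 1.8121) x1=(-1.7831, -2.0038, -0.7823) x2=(0.7793, 1.1778, -0.5152) x3=(0.7290, 1.8862, 0.7208)
step 14: x0=(-0.8692, 1.3687, 1.8052) x1=(-1.7933, -2.0195, -0.7909) x2=(0.7755, 1.1794, -0.5084) x3=(0.7457, 1.9062, 0.7605)
step 15: x0=(-0.8383, 1.3850, 1.7984) x1=(-1.8036, -2.0352, -0.7996) x2=(0.7716, 1.1811, -0.5013) x3=(0.7624, 1.9261, 0.7998)
step 16: x0=(-0.8074, 1.4014, 1.7915) x1=(-1.8138, -2.0508, -0.8082) x2=(0.7677, 1.1830, -0.4939) x3=(0.7790, 1.9458, 0.8388)
step 17: x0=(-0.7764, 1.4178, 1.7846) x1=(-1.8241, -2.0665, -0.8169) x2=(0.7639, 1.1850, -0.4862) x3=(0.7955, 1.9653, 0.8775)
step 18: x0=(-0.7454, 1.4342, 1.7777) x1=(-1.8343, -2.0822, -0.8255) x2=(0.7600, 1.1872, -0.4783) x3=(0.8120, 1.9846, 0.9161)
step 19: x0=(-0.7144, 1.4506, 1.7708) x1=(-1.8445, -2.0979, -0.8341) x2=(0.7561, 1.1894, -0.4701) x3=(0.8284, 2.0038, 0.9545)
step 20: x0=(-0.6834, 1.4670, 1.7638) x1=(-1.8548, -2.1135, -0.8428) x2=(0.7523, 1.1918, -0.4619) x3=(0.8447, 2.0229, 0.9927)
step 21: x0=(-0.6523, 1.4834, 1.7568) x1=(-1.8650, -2.1292, -0.8514) x2=(0.7484, 1.1943, -0.4535) x3=(0.8609, 2.0418, 1.0309)
step 22: x0=(-0.6211, 1.4999, 1.7498) x1=(-1.8752, -2.1449, -0.8601) x2=(0.7446, 1.1968, -0.4449) x3=(0.8770, 2.0607, 1.0690)
step 23: x0=(-0.5899, 1.5164, 1.7428) x1=(-1.8855, -2.1606, -0.8687) x2=(0.7407, 1.1993, -0.4362) x3=(0.8929, 2.0794, 1.1070)
step 24: x0=(-0.5586, 1.5329, 1.7357) x1=(-1.8957, -2.1762, -0.8773) x2=(0.7369, 1.2020, -0.4275) x3=(0.9088, 2.0980, 1.1450)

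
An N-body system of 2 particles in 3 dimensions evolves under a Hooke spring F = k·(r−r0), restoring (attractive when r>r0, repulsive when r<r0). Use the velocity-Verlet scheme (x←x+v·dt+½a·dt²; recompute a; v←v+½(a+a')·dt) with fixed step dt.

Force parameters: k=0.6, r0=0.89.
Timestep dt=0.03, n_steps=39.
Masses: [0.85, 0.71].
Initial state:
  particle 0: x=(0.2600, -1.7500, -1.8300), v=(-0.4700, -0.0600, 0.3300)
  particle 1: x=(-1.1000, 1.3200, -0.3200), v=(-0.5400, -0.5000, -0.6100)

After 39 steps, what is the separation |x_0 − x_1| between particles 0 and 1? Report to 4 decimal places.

0.9259

step 0: x0=(0.2600, -1.7500, -1.8300) x1=(-1.1000, 1.3200, -0.3200)
step 1: x0=(0.2456, -1.7511, -1.8197) x1=(-1.1158, 1.3041, -0.3387)
step 2: x0=(0.2305, -1.7507, -1.8088) x1=(-1.1308, 1.2865, -0.3583)
step 3: x0=(0.2148, -1.7488, -1.7971) x1=(-1.1451, 1.2671, -0.3787)
step 4: x0=(0.1984, -1.7455, -1.7847) x1=(-1.1585, 1.2460, -0.4000)
step 5: x0=(0.1813, -1.7407, -1.7717) x1=(-1.1712, 1.2231, -0.4220)
step 6: x0=(0.1637, -1.7346, -1.7581) x1=(-1.1831, 1.1986, -0.4448)
step 7: x0=(0.1454, -1.7271, -1.7438) x1=(-1.1943, 1.1725, -0.4683)
step 8: x0=(0.1264, -1.7182, -1.7289) x1=(-1.2047, 1.1447, -0.4926)
step 9: x0=(0.1068, -1.7080, -1.7135) x1=(-1.2144, 1.1153, -0.5175)
step 10: x0=(0.0867, -1.6964, -1.6975) x1=(-1.2233, 1.0843, -0.5431)
step 11: x0=(0.0659, -1.6836, -1.6809) x1=(-1.2315, 1.0518, -0.5694)
step 12: x0=(0.0445, -1.6695, -1.6639) x1=(-1.2390, 1.0177, -0.5963)
step 13: x0=(0.0225, -1.6541, -1.6463) x1=(-1.2457, 0.9822, -0.6237)
step 14: x0=(-0.0000, -1.6376, -1.6283) x1=(-1.2518, 0.9453, -0.6517)
step 15: x0=(-0.0231, -1.6200, -1.6099) x1=(-1.2572, 0.9070, -0.6802)
step 16: x0=(-0.0468, -1.6012, -1.5910) x1=(-1.2620, 0.8673, -0.7093)
step 17: x0=(-0.0710, -1.5813, -1.5718) x1=(-1.2661, 0.8264, -0.7387)
step 18: x0=(-0.0957, -1.5603, -1.5522) x1=(-1.2696, 0.7842, -0.7687)
step 19: x0=(-0.1209, -1.5384, -1.5322) x1=(-1.2725, 0.7407, -0.7990)
step 20: x0=(-0.1466, -1.5155, -1.5120) x1=(-1.2748, 0.6962, -0.8297)
step 21: x0=(-0.1728, -1.4917, -1.4914) x1=(-1.2766, 0.6505, -0.8607)
step 22: x0=(-0.1994, -1.4670, -1.4707) x1=(-1.2778, 0.6038, -0.8921)
step 23: x0=(-0.2264, -1.4415, -1.4496) x1=(-1.2785, 0.5561, -0.9237)
step 24: x0=(-0.2539, -1.4152, -1.4284) x1=(-1.2787, 0.5074, -0.9555)
step 25: x0=(-0.2817, -1.3881, -1.4070) x1=(-1.2784, 0.4579, -0.9876)
step 26: x0=(-0.3100, -1.3604, -1.3854) x1=(-1.2777, 0.4076, -1.0199)
step 27: x0=(-0.3385, -1.3321, -1.3637) x1=(-1.2766, 0.3565, -1.0523)
step 28: x0=(-0.3674, -1.3031, -1.3419) x1=(-1.2751, 0.3047, -1.0849)
step 29: x0=(-0.3966, -1.2736, -1.3200) x1=(-1.2732, 0.2522, -1.1175)
step 30: x0=(-0.4261, -1.2437, -1.2981) x1=(-1.2710, 0.1992, -1.1503)
step 31: x0=(-0.4558, -1.2133, -1.2761) x1=(-1.2685, 0.1457, -1.1830)
step 32: x0=(-0.4858, -1.1825, -1.2540) x1=(-1.2657, 0.0917, -1.2159)
step 33: x0=(-0.5159, -1.1514, -1.2320) x1=(-1.2627, 0.0373, -1.2487)
step 34: x0=(-0.5463, -1.1201, -1.2100) x1=(-1.2595, -0.0174, -1.2815)
step 35: x0=(-0.5767, -1.0885, -1.1880) x1=(-1.2561, -0.0724, -1.3143)
step 36: x0=(-0.6073, -1.0567, -1.1660) x1=(-1.2525, -0.1276, -1.3471)
step 37: x0=(-0.6380, -1.0248, -1.1440) x1=(-1.2489, -0.1829, -1.3798)
step 38: x0=(-0.6688, -0.9928, -1.1221) x1=(-1.2452, -0.2384, -1.4126)
step 39: x0=(-0.6995, -0.9607, -1.1001) x1=(-1.2414, -0.2939, -1.4453)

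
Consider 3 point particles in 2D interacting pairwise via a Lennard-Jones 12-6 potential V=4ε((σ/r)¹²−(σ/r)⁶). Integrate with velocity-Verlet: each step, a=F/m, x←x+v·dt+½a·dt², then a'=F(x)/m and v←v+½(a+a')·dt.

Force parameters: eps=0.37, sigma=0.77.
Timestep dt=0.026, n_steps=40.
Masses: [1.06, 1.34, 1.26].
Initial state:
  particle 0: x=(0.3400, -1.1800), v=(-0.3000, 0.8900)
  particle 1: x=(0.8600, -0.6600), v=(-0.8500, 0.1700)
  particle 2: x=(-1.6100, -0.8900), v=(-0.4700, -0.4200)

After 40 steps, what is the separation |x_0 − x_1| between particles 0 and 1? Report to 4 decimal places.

step 0: x0=(0.3400, -1.1800) x1=(0.8600, -0.6600) x2=(-1.6100, -0.8900)
step 1: x0=(0.3263, -1.1627) x1=(0.8425, -0.6509) x2=(-1.6222, -0.9009)
step 2: x0=(0.2984, -1.1596) x1=(0.8364, -0.6307) x2=(-1.6344, -0.9118)
step 3: x0=(0.2628, -1.1640) x1=(0.8362, -0.6045) x2=(-1.6466, -0.9228)
step 4: x0=(0.2249, -1.1706) x1=(0.8379, -0.5765) x2=(-1.6588, -0.9337)
step 5: x0=(0.1868, -1.1774) x1=(0.8397, -0.5484) x2=(-1.6710, -0.9446)
step 6: x0=(0.1491, -1.1838) x1=(0.8412, -0.5207) x2=(-1.6831, -0.9555)
step 7: x0=(0.1119, -1.1897) x1=(0.8423, -0.4933) x2=(-1.6953, -0.9665)
step 8: x0=(0.0752, -1.1951) x1=(0.8430, -0.4662) x2=(-1.7074, -0.9774)
step 9: x0=(0.0388, -1.2001) x1=(0.8434, -0.4395) x2=(-1.7195, -0.9883)
step 10: x0=(0.0028, -1.2048) x1=(0.8435, -0.4131) x2=(-1.7316, -0.9993)
step 11: x0=(-0.0330, -1.2093) x1=(0.8434, -0.3868) x2=(-1.7437, -1.0102)
step 12: x0=(-0.0686, -1.2136) x1=(0.8431, -0.3606) x2=(-1.7557, -1.0211)
step 13: x0=(-0.1041, -1.2177) x1=(0.8427, -0.3346) x2=(-1.7677, -1.0321)
step 14: x0=(-0.1395, -1.2217) x1=(0.8422, -0.3087) x2=(-1.7797, -1.0430)
step 15: x0=(-0.1748, -1.2256) x1=(0.8417, -0.2829) x2=(-1.7917, -1.0540)
step 16: x0=(-0.2101, -1.2294) x1=(0.8410, -0.2571) x2=(-1.8036, -1.0649)
step 17: x0=(-0.2454, -1.2332) x1=(0.8403, -0.2314) x2=(-1.8155, -1.0759)
step 18: x0=(-0.2806, -1.2369) x1=(0.8396, -0.2057) x2=(-1.8274, -1.0868)
step 19: x0=(-0.3158, -1.2406) x1=(0.8388, -0.1801) x2=(-1.8392, -1.0978)
step 20: x0=(-0.3511, -1.2442) x1=(0.8380, -0.1544) x2=(-1.8509, -1.1087)
step 21: x0=(-0.3864, -1.2478) x1=(0.8372, -0.1288) x2=(-1.8626, -1.1197)
step 22: x0=(-0.4218, -1.2513) x1=(0.8364, -0.1032) x2=(-1.8743, -1.1307)
step 23: x0=(-0.4572, -1.2548) x1=(0.8355, -0.0777) x2=(-1.8859, -1.1417)
step 24: x0=(-0.4927, -1.2583) x1=(0.8346, -0.0521) x2=(-1.8974, -1.1526)
step 25: x0=(-0.5283, -1.2618) x1=(0.8337, -0.0266) x2=(-1.9088, -1.1636)
step 26: x0=(-0.5639, -1.2653) x1=(0.8329, -0.0010) x2=(-1.9201, -1.1746)
step 27: x0=(-0.5997, -1.2687) x1=(0.8319, 0.0245) x2=(-1.9313, -1.1856)
step 28: x0=(-0.6357, -1.2722) x1=(0.8310, 0.0500) x2=(-1.9424, -1.1966)
step 29: x0=(-0.6717, -1.2756) x1=(0.8301, 0.0756) x2=(-1.9533, -1.2077)
step 30: x0=(-0.7080, -1.2790) x1=(0.8292, 0.1011) x2=(-1.9641, -1.2187)
step 31: x0=(-0.7445, -1.2824) x1=(0.8283, 0.1266) x2=(-1.9747, -1.2297)
step 32: x0=(-0.7812, -1.2857) x1=(0.8273, 0.1521) x2=(-1.9851, -1.2408)
step 33: x0=(-0.8182, -1.2891) x1=(0.8264, 0.1776) x2=(-1.9953, -1.2518)
step 34: x0=(-0.8555, -1.2924) x1=(0.8255, 0.2031) x2=(-2.0052, -1.2629)
step 35: x0=(-0.8931, -1.2958) x1=(0.8245, 0.2286) x2=(-2.0148, -1.2740)
step 36: x0=(-0.9312, -1.2991) x1=(0.8236, 0.2541) x2=(-2.0241, -1.2850)
step 37: x0=(-0.9697, -1.3024) x1=(0.8226, 0.2796) x2=(-2.0329, -1.2961)
step 38: x0=(-1.0088, -1.3057) x1=(0.8217, 0.3051) x2=(-2.0413, -1.3072)
step 39: x0=(-1.0486, -1.3090) x1=(0.8207, 0.3306) x2=(-2.0492, -1.3183)
step 40: x0=(-1.0889, -1.3123) x1=(0.8198, 0.3561) x2=(-2.0565, -1.3294)

2.5351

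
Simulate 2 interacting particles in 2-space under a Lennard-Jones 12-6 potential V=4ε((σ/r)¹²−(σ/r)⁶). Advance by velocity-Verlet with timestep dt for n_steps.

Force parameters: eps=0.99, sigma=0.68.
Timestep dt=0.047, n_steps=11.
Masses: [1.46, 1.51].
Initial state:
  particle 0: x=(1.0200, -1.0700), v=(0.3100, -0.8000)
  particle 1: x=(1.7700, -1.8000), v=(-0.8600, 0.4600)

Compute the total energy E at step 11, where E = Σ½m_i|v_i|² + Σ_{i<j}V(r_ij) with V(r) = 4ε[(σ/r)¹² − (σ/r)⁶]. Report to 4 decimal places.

step 0: x0=(1.0200, -1.0700) x1=(1.7700, -1.8000)
step 1: x0=(1.0354, -1.1084) x1=(1.7288, -1.7776)
step 2: x0=(1.0532, -1.1491) x1=(1.6852, -1.7530)
step 3: x0=(1.0747, -1.1934) x1=(1.6381, -1.7249)
step 4: x0=(1.0975, -1.2389) x1=(1.5897, -1.6956)
step 5: x0=(1.0713, -1.2389) x1=(1.5888, -1.7104)
step 6: x0=(1.0234, -1.2191) x1=(1.6088, -1.7443)
step 7: x0=(0.9778, -1.2014) x1=(1.6265, -1.7761)
step 8: x0=(0.9360, -1.1871) x1=(1.6405, -1.8046)
step 9: x0=(0.8973, -1.1755) x1=(1.6516, -1.8306)
step 10: x0=(0.8607, -1.1657) x1=(1.6607, -1.8548)
step 11: x0=(0.8257, -1.1573) x1=(1.6682, -1.8777)
step 0 velocities: v0=(0.3100, -0.8000) v1=(-0.8600, 0.4600)
step 0: KE=1.2555, PE=-0.2755, E=0.9800
step 11 velocities: v0=(-0.7322, 0.1682) v1=(0.1476, -0.4761)
step 11: KE=0.5996, PE=-0.1998, E=0.3997

0.3997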